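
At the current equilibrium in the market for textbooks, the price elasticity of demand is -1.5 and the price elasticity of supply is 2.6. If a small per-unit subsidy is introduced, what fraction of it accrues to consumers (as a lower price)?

Consumer share = 26/41

For a small subsidy around the equilibrium, the benefit split depends on the relative slopes, which at a point are proportional to the elasticities.
Buyer share = εs/(εs + |εd|) = 2.6/(2.6 + 1.5) = 26/41; seller share = |εd|/(εs + |εd|) = 15/41.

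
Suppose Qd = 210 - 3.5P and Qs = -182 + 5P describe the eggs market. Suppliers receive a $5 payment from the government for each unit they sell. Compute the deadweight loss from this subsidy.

Pre-subsidy: 210 - 3.5P = -182 + 5P gives P* = 784/17, Q* = 826/17.
With the subsidy, sellers receive Ps = Pb + 5 for each unit, where Pb is the price buyers pay.
Supply in terms of Pb becomes Qs = -182 + 5(Pb + 5) = -157 + 5Pb. Setting this equal to demand: 210 - 3.5Pb = -157 + 5Pb, so Pb = 734/17.
Sellers receive Ps = 734/17 + 5 = 819/17; Q' = 210 − 3.5·(734/17) = 1001/17.
The subsidy expands output by 1001/17 − 826/17 = 175/17 past the efficient level; on those units the gap between marginal cost and willingness to pay runs from 0 up to 5.
DWL = ½ × 5 × 175/17 = 875/34.

Deadweight loss = 875/34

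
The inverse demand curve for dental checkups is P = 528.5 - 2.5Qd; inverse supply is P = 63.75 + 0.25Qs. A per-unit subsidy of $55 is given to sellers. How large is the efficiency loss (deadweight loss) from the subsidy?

Deadweight loss = $550

Pre-subsidy: 528.5 - 2.5Q = 63.75 + 0.25Q gives Q* = 169 and P* = 106.
With the subsidy, sellers receive Ps = Pb + 55 for each unit, where Pb is the price buyers pay.
On the curves, Pb = 528.5 - 2.5Q and Ps = 63.75 + 0.25Q; the wedge Ps − Pb = 55 gives 63.75 + 0.25Q − (528.5 - 2.5Q) = 55, so Q' = 189.
Then Pb = 528.5 − 2.5·189 = 56 and Ps = 63.75 + 0.25·189 = 111.
The subsidy expands output by 189 − 169 = 20 past the efficient level; on those units the gap between marginal cost and willingness to pay runs from 0 up to 55.
DWL = ½ × 55 × 20 = 550.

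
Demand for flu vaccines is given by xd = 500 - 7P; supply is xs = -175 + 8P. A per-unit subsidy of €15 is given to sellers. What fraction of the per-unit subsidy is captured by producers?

Pre-subsidy: 500 - 7P = -175 + 8P gives P* = 45, x* = 185.
With the subsidy, sellers receive Ps = Pb + 15 for each unit, where Pb is the price buyers pay.
Supply in terms of Pb becomes xs = -175 + 8(Pb + 15) = -55 + 8Pb. Setting this equal to demand: 500 - 7Pb = -55 + 8Pb, so Pb = 37.
Sellers receive Ps = 37 + 15 = 52; x' = 500 − 7·37 = 241.
Buyers' price falls by P* − Pb = 45 − 37 = 8; sellers' price rises by Ps − P* = 52 − 45 = 7.
So producers capture 7/15 = 7/15 of each unit of subsidy.

Producer share = 7/15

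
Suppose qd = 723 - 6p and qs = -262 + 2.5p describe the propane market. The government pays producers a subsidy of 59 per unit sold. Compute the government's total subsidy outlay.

Pre-subsidy: 723 - 6p = -262 + 2.5p gives p* = 1970/17, q* = 471/17.
With the subsidy, sellers receive ps = pb + 59 for each unit, where pb is the price buyers pay.
Supply in terms of pb becomes qs = -262 + 2.5(pb + 59) = -114.5 + 2.5pb. Setting this equal to demand: 723 - 6pb = -114.5 + 2.5pb, so pb = 1675/17.
Sellers receive ps = 1675/17 + 59 = 2678/17; q' = 723 − 6·(1675/17) = 2241/17.
Government outlay = subsidy × quantity = 59 × 2241/17 = 132219/17.

Government cost = 132219/17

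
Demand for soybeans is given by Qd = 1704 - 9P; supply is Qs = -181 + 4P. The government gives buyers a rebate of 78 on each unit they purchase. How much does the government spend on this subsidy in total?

Pre-subsidy: 1704 - 9P = -181 + 4P gives P* = 145, Q* = 399.
With the rebate, buyers effectively pay Pb = Ps − 78, where Ps is the price sellers receive.
Demand in terms of Ps becomes Qd = 1704 − 9(Ps − 78) = 2406 - 9Ps. Setting this equal to supply: 2406 - 9Ps = -181 + 4Ps, so Ps = 199.
Buyers pay Pb = 199 − 78 = 121; Q' = -181 + 4·199 = 615.
Government outlay = subsidy × quantity = 78 × 615 = 47970.

Government cost = 47970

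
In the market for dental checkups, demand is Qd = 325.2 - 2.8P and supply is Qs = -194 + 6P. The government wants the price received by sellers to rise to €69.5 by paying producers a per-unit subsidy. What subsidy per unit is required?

Required subsidy s = €33 per unit

At a seller price of 69.5, quantity supplied is -194 + 6·69.5 = 223.
Buyers absorb 223 only when they pay Pb with 325.2 − 2.8·Pb = 223, i.e. Pb = 36.5.
s = Ps − Pb = 69.5 − 36.5 = 33.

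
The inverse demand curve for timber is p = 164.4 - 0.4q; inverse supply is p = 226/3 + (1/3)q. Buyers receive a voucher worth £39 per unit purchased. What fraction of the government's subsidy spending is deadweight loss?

DWL / government spending = 585/3842

Pre-subsidy: 164.4 - 0.4q = 226/3 + (1/3)q gives q* = 1336/11 and p* = 1274/11.
With the rebate, buyers effectively pay pb = ps − 39, where ps is the price sellers receive.
On the curves, pb = 164.4 - 0.4q and ps = 226/3 + (1/3)q; the wedge ps − pb = 39 gives 226/3 + (1/3)q − (164.4 - 0.4q) = 39, so q' = 1921/11.
Then pb = 164.4 − 0.4·(1921/11) = 1040/11 and ps = 226/3 + (1/3)·(1921/11) = 1469/11.
ΔCS = ½(1336/11 + 1921/11)(1274/11 − 1040/11) = 381069/121; ΔPS = ½(1336/11 + 1921/11)(1469/11 − 1274/11) = 635115/242.
Government spending = 39 × 1921/11 = 74919/11.
DWL = ½ × 39 × (1921/11 − 1336/11) = 22815/22; fraction = (22815/22) / (74919/11) = 585/3842.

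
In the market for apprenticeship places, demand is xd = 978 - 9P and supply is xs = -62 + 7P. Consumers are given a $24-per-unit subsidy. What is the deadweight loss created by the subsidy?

Deadweight loss = $1134

Pre-subsidy: 978 - 9P = -62 + 7P gives P* = 65, x* = 393.
With the rebate, buyers effectively pay Pb = Ps − 24, where Ps is the price sellers receive.
Demand in terms of Ps becomes xd = 978 − 9(Ps − 24) = 1194 - 9Ps. Setting this equal to supply: 1194 - 9Ps = -62 + 7Ps, so Ps = 78.5.
Buyers pay Pb = 78.5 − 24 = 54.5; x' = -62 + 7·78.5 = 487.5.
The subsidy expands output by 487.5 − 393 = 94.5 past the efficient level; on those units the gap between marginal cost and willingness to pay runs from 0 up to 24.
DWL = ½ × 24 × 94.5 = 1134.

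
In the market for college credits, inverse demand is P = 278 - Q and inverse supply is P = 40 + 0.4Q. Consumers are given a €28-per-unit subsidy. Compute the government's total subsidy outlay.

Pre-subsidy: 278 - Q = 40 + 0.4Q gives Q* = 170 and P* = 108.
With the rebate, buyers effectively pay Pb = Ps − 28, where Ps is the price sellers receive.
On the curves, Pb = 278 - Q and Ps = 40 + 0.4Q; the wedge Ps − Pb = 28 gives 40 + 0.4Q − (278 - Q) = 28, so Q' = 190.
Then Pb = 278 − 1·190 = 88 and Ps = 40 + 0.4·190 = 116.
Government outlay = subsidy × quantity = 28 × 190 = 5320.

Government cost = €5320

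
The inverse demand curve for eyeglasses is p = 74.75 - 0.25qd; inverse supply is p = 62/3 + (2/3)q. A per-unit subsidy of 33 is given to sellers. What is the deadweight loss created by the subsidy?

Pre-subsidy: 74.75 - 0.25q = 62/3 + (2/3)q gives q* = 59 and p* = 60.
With the subsidy, sellers receive ps = pb + 33 for each unit, where pb is the price buyers pay.
On the curves, pb = 74.75 - 0.25q and ps = 62/3 + (2/3)q; the wedge ps − pb = 33 gives 62/3 + (2/3)q − (74.75 - 0.25q) = 33, so q' = 95.
Then pb = 74.75 − 0.25·95 = 51 and ps = 62/3 + (2/3)·95 = 84.
The subsidy expands output by 95 − 59 = 36 past the efficient level; on those units the gap between marginal cost and willingness to pay runs from 0 up to 33.
DWL = ½ × 33 × 36 = 594.

Deadweight loss = 594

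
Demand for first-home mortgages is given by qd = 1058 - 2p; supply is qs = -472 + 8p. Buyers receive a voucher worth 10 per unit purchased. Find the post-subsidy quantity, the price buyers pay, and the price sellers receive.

q' = 768; buyers pay 145; sellers receive 155

Pre-subsidy: 1058 - 2p = -472 + 8p gives p* = 153, q* = 752.
With the rebate, buyers effectively pay pb = ps − 10, where ps is the price sellers receive.
Demand in terms of ps becomes qd = 1058 − 2(ps − 10) = 1078 - 2ps. Setting this equal to supply: 1078 - 2ps = -472 + 8ps, so ps = 155.
Buyers pay pb = 155 − 10 = 145; q' = -472 + 8·155 = 768.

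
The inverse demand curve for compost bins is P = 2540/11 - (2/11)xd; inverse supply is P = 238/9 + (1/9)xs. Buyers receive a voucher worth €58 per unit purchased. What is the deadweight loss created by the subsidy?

Pre-subsidy: 2540/11 - (2/11)x = 238/9 + (1/9)x gives x* = 698 and P* = 104.
With the rebate, buyers effectively pay Pb = Ps − 58, where Ps is the price sellers receive.
On the curves, Pb = 2540/11 - (2/11)x and Ps = 238/9 + (1/9)x; the wedge Ps − Pb = 58 gives 238/9 + (1/9)x − (2540/11 - (2/11)x) = 58, so x' = 896.
Then Pb = 2540/11 − (2/11)·896 = 68 and Ps = 238/9 + (1/9)·896 = 126.
The subsidy expands output by 896 − 698 = 198 past the efficient level; on those units the gap between marginal cost and willingness to pay runs from 0 up to 58.
DWL = ½ × 58 × 198 = 5742.

Deadweight loss = €5742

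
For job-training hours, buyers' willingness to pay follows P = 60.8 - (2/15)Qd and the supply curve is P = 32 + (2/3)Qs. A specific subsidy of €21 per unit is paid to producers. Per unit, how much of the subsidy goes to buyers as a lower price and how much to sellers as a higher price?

Pre-subsidy: 60.8 - (2/15)Q = 32 + (2/3)Q gives Q* = 36 and P* = 56.
With the subsidy, sellers receive Ps = Pb + 21 for each unit, where Pb is the price buyers pay.
On the curves, Pb = 60.8 - (2/15)Q and Ps = 32 + (2/3)Q; the wedge Ps − Pb = 21 gives 32 + (2/3)Q − (60.8 - (2/15)Q) = 21, so Q' = 62.25.
Then Pb = 60.8 − (2/15)·62.25 = 52.5 and Ps = 32 + (2/3)·62.25 = 73.5.
Buyers' price falls by P* − Pb = 56 − 52.5 = 3.5; sellers' price rises by Ps − P* = 73.5 − 56 = 17.5.

Buyers gain €3.5 per unit; sellers gain €17.5 per unit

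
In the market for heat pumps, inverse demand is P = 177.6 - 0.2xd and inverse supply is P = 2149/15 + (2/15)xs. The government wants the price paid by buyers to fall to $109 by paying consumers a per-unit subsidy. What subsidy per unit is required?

Required subsidy s = $80 per unit

At a buyer price of 109, quantity demanded is 888 − 5·109 = 343.
Sellers supply 343 only when they receive Ps = 2149/15 + (2/15)·343 = 189.
s = Ps − Pb = 189 − 109 = 80.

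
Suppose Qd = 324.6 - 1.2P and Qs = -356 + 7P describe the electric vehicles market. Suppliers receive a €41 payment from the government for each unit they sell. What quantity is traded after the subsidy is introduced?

Q' = 267

Pre-subsidy: 324.6 - 1.2P = -356 + 7P gives P* = 83, Q* = 225.
With the subsidy, sellers receive Ps = Pb + 41 for each unit, where Pb is the price buyers pay.
Supply in terms of Pb becomes Qs = -356 + 7(Pb + 41) = -69 + 7Pb. Setting this equal to demand: 324.6 - 1.2Pb = -69 + 7Pb, so Pb = 48.
Sellers receive Ps = 48 + 41 = 89; Q' = 324.6 − 1.2·48 = 267.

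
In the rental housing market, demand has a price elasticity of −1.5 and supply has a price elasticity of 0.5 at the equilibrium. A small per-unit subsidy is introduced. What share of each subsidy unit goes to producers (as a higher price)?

Producer share = 0.75

For a small subsidy around the equilibrium, the benefit split depends on the relative slopes, which at a point are proportional to the elasticities.
Buyer share = εs/(εs + |εd|) = 0.5/(0.5 + 1.5) = 0.25; seller share = |εd|/(εs + |εd|) = 0.75.
So producers capture 0.75 of the subsidy.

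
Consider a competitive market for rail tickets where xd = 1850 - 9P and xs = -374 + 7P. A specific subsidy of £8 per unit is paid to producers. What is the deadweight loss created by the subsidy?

Pre-subsidy: 1850 - 9P = -374 + 7P gives P* = 139, x* = 599.
With the subsidy, sellers receive Ps = Pb + 8 for each unit, where Pb is the price buyers pay.
Supply in terms of Pb becomes xs = -374 + 7(Pb + 8) = -318 + 7Pb. Setting this equal to demand: 1850 - 9Pb = -318 + 7Pb, so Pb = 135.5.
Sellers receive Ps = 135.5 + 8 = 143.5; x' = 1850 − 9·135.5 = 630.5.
The subsidy expands output by 630.5 − 599 = 31.5 past the efficient level; on those units the gap between marginal cost and willingness to pay runs from 0 up to 8.
DWL = ½ × 8 × 31.5 = 126.

Deadweight loss = £126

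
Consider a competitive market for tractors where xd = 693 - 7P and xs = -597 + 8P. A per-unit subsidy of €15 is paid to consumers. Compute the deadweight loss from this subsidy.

Deadweight loss = €420

Pre-subsidy: 693 - 7P = -597 + 8P gives P* = 86, x* = 91.
With the rebate, buyers effectively pay Pb = Ps − 15, where Ps is the price sellers receive.
Demand in terms of Ps becomes xd = 693 − 7(Ps − 15) = 798 - 7Ps. Setting this equal to supply: 798 - 7Ps = -597 + 8Ps, so Ps = 93.
Buyers pay Pb = 93 − 15 = 78; x' = -597 + 8·93 = 147.
The subsidy expands output by 147 − 91 = 56 past the efficient level; on those units the gap between marginal cost and willingness to pay runs from 0 up to 15.
DWL = ½ × 15 × 56 = 420.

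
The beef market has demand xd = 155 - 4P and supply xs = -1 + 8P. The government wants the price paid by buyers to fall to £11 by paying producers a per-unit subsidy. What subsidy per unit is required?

Required subsidy s = £3 per unit

At a buyer price of 11, quantity demanded is 155 − 4·11 = 111.
Sellers supply 111 only when they receive Ps with -1 + 8·Ps = 111, i.e. Ps = 14.
s = Ps − Pb = 14 − 11 = 3.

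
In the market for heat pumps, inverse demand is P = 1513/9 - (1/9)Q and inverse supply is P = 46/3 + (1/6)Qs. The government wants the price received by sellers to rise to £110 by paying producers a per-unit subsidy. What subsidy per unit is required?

At a seller price of 110, quantity supplied is -92 + 6·110 = 568.
Buyers absorb 568 only when they pay Pb = 1513/9 − (1/9)·568 = 105.
s = Ps − Pb = 110 − 105 = 5.

Required subsidy s = £5 per unit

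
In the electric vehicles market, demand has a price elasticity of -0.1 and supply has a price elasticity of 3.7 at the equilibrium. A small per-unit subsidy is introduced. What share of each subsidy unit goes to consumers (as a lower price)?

Consumer share = 37/38

For a small subsidy around the equilibrium, the benefit split depends on the relative slopes, which at a point are proportional to the elasticities.
Buyer share = εs/(εs + |εd|) = 3.7/(3.7 + 0.1) = 37/38; seller share = |εd|/(εs + |εd|) = 1/38.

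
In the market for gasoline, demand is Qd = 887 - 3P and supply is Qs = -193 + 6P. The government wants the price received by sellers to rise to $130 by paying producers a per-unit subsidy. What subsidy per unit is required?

Required subsidy s = $30 per unit

At a seller price of 130, quantity supplied is -193 + 6·130 = 587.
Buyers absorb 587 only when they pay Pb with 887 − 3·Pb = 587, i.e. Pb = 100.
s = Ps − Pb = 130 − 100 = 30.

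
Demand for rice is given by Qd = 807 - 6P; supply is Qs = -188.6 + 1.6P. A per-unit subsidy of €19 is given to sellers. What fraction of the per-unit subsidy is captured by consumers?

Consumer share = 4/19

Pre-subsidy: 807 - 6P = -188.6 + 1.6P gives P* = 131, Q* = 21.
With the subsidy, sellers receive Ps = Pb + 19 for each unit, where Pb is the price buyers pay.
Supply in terms of Pb becomes Qs = -188.6 + 1.6(Pb + 19) = -158.2 + 1.6Pb. Setting this equal to demand: 807 - 6Pb = -158.2 + 1.6Pb, so Pb = 127.
Sellers receive Ps = 127 + 19 = 146; Q' = 807 − 6·127 = 45.
Buyers' price falls by P* − Pb = 131 − 127 = 4; sellers' price rises by Ps − P* = 146 − 131 = 15.
So consumers capture 4/19 = 4/19 of each unit of subsidy.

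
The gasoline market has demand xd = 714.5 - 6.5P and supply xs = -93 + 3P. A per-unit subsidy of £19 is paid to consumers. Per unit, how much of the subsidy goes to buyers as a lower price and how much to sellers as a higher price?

Buyers gain £6 per unit; sellers gain £13 per unit

Pre-subsidy: 714.5 - 6.5P = -93 + 3P gives P* = 85, x* = 162.
With the rebate, buyers effectively pay Pb = Ps − 19, where Ps is the price sellers receive.
Demand in terms of Ps becomes xd = 714.5 − 6.5(Ps − 19) = 838 - 6.5Ps. Setting this equal to supply: 838 - 6.5Ps = -93 + 3Ps, so Ps = 98.
Buyers pay Pb = 98 − 19 = 79; x' = -93 + 3·98 = 201.
Buyers' price falls by P* − Pb = 85 − 79 = 6; sellers' price rises by Ps − P* = 98 − 85 = 13.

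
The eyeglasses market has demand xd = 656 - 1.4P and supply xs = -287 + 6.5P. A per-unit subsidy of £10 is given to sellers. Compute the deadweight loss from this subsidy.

Deadweight loss = 4550/79

Pre-subsidy: 656 - 1.4P = -287 + 6.5P gives P* = 9430/79, x* = 38622/79.
With the subsidy, sellers receive Ps = Pb + 10 for each unit, where Pb is the price buyers pay.
Supply in terms of Pb becomes xs = -287 + 6.5(Pb + 10) = -222 + 6.5Pb. Setting this equal to demand: 656 - 1.4Pb = -222 + 6.5Pb, so Pb = 8780/79.
Sellers receive Ps = 8780/79 + 10 = 9570/79; x' = 656 − 1.4·(8780/79) = 39532/79.
The subsidy expands output by 39532/79 − 38622/79 = 910/79 past the efficient level; on those units the gap between marginal cost and willingness to pay runs from 0 up to 10.
DWL = ½ × 10 × 910/79 = 4550/79.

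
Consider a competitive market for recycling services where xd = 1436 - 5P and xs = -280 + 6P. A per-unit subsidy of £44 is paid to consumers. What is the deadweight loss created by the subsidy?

Pre-subsidy: 1436 - 5P = -280 + 6P gives P* = 156, x* = 656.
With the rebate, buyers effectively pay Pb = Ps − 44, where Ps is the price sellers receive.
Demand in terms of Ps becomes xd = 1436 − 5(Ps − 44) = 1656 - 5Ps. Setting this equal to supply: 1656 - 5Ps = -280 + 6Ps, so Ps = 176.
Buyers pay Pb = 176 − 44 = 132; x' = -280 + 6·176 = 776.
The subsidy expands output by 776 − 656 = 120 past the efficient level; on those units the gap between marginal cost and willingness to pay runs from 0 up to 44.
DWL = ½ × 44 × 120 = 2640.

Deadweight loss = £2640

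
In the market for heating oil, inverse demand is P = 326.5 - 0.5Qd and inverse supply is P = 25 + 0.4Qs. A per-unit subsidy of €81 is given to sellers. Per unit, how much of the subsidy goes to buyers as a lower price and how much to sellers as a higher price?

Pre-subsidy: 326.5 - 0.5Q = 25 + 0.4Q gives Q* = 335 and P* = 159.
With the subsidy, sellers receive Ps = Pb + 81 for each unit, where Pb is the price buyers pay.
On the curves, Pb = 326.5 - 0.5Q and Ps = 25 + 0.4Q; the wedge Ps − Pb = 81 gives 25 + 0.4Q − (326.5 - 0.5Q) = 81, so Q' = 425.
Then Pb = 326.5 − 0.5·425 = 114 and Ps = 25 + 0.4·425 = 195.
Buyers' price falls by P* − Pb = 159 − 114 = 45; sellers' price rises by Ps − P* = 195 − 159 = 36.

Buyers gain €45 per unit; sellers gain €36 per unit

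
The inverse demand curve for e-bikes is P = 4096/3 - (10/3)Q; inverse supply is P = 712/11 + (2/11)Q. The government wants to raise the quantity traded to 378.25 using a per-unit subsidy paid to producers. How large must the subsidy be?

Required subsidy s = 29 per unit

At Q = 378.25, from the demand curve buyers pay Pb = 4096/3 − (10/3)·378.25 = 104.5; from the supply curve sellers need Ps = 712/11 + (2/11)·378.25 = 133.5.
The subsidy must fill the gap: s = Ps − Pb = 133.5 − 104.5 = 29.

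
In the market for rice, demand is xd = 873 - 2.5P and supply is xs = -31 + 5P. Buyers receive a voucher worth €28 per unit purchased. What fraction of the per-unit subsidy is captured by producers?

Pre-subsidy: 873 - 2.5P = -31 + 5P gives P* = 1808/15, x* = 1715/3.
With the rebate, buyers effectively pay Pb = Ps − 28, where Ps is the price sellers receive.
Demand in terms of Ps becomes xd = 873 − 2.5(Ps − 28) = 943 - 2.5Ps. Setting this equal to supply: 943 - 2.5Ps = -31 + 5Ps, so Ps = 1948/15.
Buyers pay Pb = 1948/15 − 28 = 1528/15; x' = -31 + 5·(1948/15) = 1855/3.
Buyers' price falls by P* − Pb = 1808/15 − 1528/15 = 56/3; sellers' price rises by Ps − P* = 1948/15 − 1808/15 = 28/3.
So producers capture (28/3)/28 = 1/3 of each unit of subsidy.

Producer share = 1/3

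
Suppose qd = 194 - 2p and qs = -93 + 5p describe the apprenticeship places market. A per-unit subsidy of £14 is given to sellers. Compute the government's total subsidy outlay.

Government cost = £1848

Pre-subsidy: 194 - 2p = -93 + 5p gives p* = 41, q* = 112.
With the subsidy, sellers receive ps = pb + 14 for each unit, where pb is the price buyers pay.
Supply in terms of pb becomes qs = -93 + 5(pb + 14) = -23 + 5pb. Setting this equal to demand: 194 - 2pb = -23 + 5pb, so pb = 31.
Sellers receive ps = 31 + 14 = 45; q' = 194 − 2·31 = 132.
Government outlay = subsidy × quantity = 14 × 132 = 1848.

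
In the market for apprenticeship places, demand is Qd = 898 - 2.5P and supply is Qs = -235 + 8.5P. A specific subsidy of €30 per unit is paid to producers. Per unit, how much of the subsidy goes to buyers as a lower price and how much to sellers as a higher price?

Buyers gain 255/11 per unit; sellers gain 75/11 per unit

Pre-subsidy: 898 - 2.5P = -235 + 8.5P gives P* = 103, Q* = 640.5.
With the subsidy, sellers receive Ps = Pb + 30 for each unit, where Pb is the price buyers pay.
Supply in terms of Pb becomes Qs = -235 + 8.5(Pb + 30) = 20 + 8.5Pb. Setting this equal to demand: 898 - 2.5Pb = 20 + 8.5Pb, so Pb = 878/11.
Sellers receive Ps = 878/11 + 30 = 1208/11; Q' = 898 − 2.5·(878/11) = 7683/11.
Buyers' price falls by P* − Pb = 103 − 878/11 = 255/11; sellers' price rises by Ps − P* = 1208/11 − 103 = 75/11.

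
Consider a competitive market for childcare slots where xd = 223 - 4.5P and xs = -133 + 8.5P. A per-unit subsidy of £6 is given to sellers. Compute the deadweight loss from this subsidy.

Pre-subsidy: 223 - 4.5P = -133 + 8.5P gives P* = 356/13, x* = 1297/13.
With the subsidy, sellers receive Ps = Pb + 6 for each unit, where Pb is the price buyers pay.
Supply in terms of Pb becomes xs = -133 + 8.5(Pb + 6) = -82 + 8.5Pb. Setting this equal to demand: 223 - 4.5Pb = -82 + 8.5Pb, so Pb = 305/13.
Sellers receive Ps = 305/13 + 6 = 383/13; x' = 223 − 4.5·(305/13) = 3053/26.
The subsidy expands output by 3053/26 − 1297/13 = 459/26 past the efficient level; on those units the gap between marginal cost and willingness to pay runs from 0 up to 6.
DWL = ½ × 6 × 459/26 = 1377/26.

Deadweight loss = 1377/26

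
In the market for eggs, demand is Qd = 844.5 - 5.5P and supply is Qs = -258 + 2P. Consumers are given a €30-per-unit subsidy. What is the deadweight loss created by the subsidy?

Deadweight loss = €660

Pre-subsidy: 844.5 - 5.5P = -258 + 2P gives P* = 147, Q* = 36.
With the rebate, buyers effectively pay Pb = Ps − 30, where Ps is the price sellers receive.
Demand in terms of Ps becomes Qd = 844.5 − 5.5(Ps − 30) = 1009.5 - 5.5Ps. Setting this equal to supply: 1009.5 - 5.5Ps = -258 + 2Ps, so Ps = 169.
Buyers pay Pb = 169 − 30 = 139; Q' = -258 + 2·169 = 80.
The subsidy expands output by 80 − 36 = 44 past the efficient level; on those units the gap between marginal cost and willingness to pay runs from 0 up to 30.
DWL = ½ × 30 × 44 = 660.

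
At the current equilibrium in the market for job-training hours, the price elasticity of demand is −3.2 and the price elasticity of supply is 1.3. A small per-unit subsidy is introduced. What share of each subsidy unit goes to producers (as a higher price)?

Producer share = 32/45

For a small subsidy around the equilibrium, the benefit split depends on the relative slopes, which at a point are proportional to the elasticities.
Buyer share = εs/(εs + |εd|) = 1.3/(1.3 + 3.2) = 13/45; seller share = |εd|/(εs + |εd|) = 32/45.
So producers capture 32/45 of the subsidy.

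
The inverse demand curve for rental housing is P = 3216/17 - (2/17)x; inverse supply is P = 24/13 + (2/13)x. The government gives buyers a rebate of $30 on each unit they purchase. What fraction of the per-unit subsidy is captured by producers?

Pre-subsidy: 3216/17 - (2/17)x = 24/13 + (2/13)x gives x* = 690 and P* = 108.
With the rebate, buyers effectively pay Pb = Ps − 30, where Ps is the price sellers receive.
On the curves, Pb = 3216/17 - (2/17)x and Ps = 24/13 + (2/13)x; the wedge Ps − Pb = 30 gives 24/13 + (2/13)x − (3216/17 - (2/17)x) = 30, so x' = 800.5.
Then Pb = 3216/17 − (2/17)·800.5 = 95 and Ps = 24/13 + (2/13)·800.5 = 125.
Buyers' price falls by P* − Pb = 108 − 95 = 13; sellers' price rises by Ps − P* = 125 − 108 = 17.
So producers capture 17/30 = 17/30 of each unit of subsidy.

Producer share = 17/30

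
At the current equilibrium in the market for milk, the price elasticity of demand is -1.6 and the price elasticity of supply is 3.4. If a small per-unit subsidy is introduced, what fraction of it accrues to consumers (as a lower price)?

Consumer share = 0.68

For a small subsidy around the equilibrium, the benefit split depends on the relative slopes, which at a point are proportional to the elasticities.
Buyer share = εs/(εs + |εd|) = 3.4/(3.4 + 1.6) = 0.68; seller share = |εd|/(εs + |εd|) = 0.32.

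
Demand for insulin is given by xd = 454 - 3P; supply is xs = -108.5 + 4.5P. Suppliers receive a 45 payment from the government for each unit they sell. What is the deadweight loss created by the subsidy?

Pre-subsidy: 454 - 3P = -108.5 + 4.5P gives P* = 75, x* = 229.
With the subsidy, sellers receive Ps = Pb + 45 for each unit, where Pb is the price buyers pay.
Supply in terms of Pb becomes xs = -108.5 + 4.5(Pb + 45) = 94 + 4.5Pb. Setting this equal to demand: 454 - 3Pb = 94 + 4.5Pb, so Pb = 48.
Sellers receive Ps = 48 + 45 = 93; x' = 454 − 3·48 = 310.
The subsidy expands output by 310 − 229 = 81 past the efficient level; on those units the gap between marginal cost and willingness to pay runs from 0 up to 45.
DWL = ½ × 45 × 81 = 1822.5.

Deadweight loss = 1822.5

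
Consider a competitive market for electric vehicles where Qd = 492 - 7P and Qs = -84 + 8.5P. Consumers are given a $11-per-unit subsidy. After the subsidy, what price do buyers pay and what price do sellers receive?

Buyers pay 965/31; sellers receive 1306/31

Pre-subsidy: 492 - 7P = -84 + 8.5P gives P* = 1152/31, Q* = 7188/31.
With the rebate, buyers effectively pay Pb = Ps − 11, where Ps is the price sellers receive.
Demand in terms of Ps becomes Qd = 492 − 7(Ps − 11) = 569 - 7Ps. Setting this equal to supply: 569 - 7Ps = -84 + 8.5Ps, so Ps = 1306/31.
Buyers pay Pb = 1306/31 − 11 = 965/31; Q' = -84 + 8.5·(1306/31) = 8497/31.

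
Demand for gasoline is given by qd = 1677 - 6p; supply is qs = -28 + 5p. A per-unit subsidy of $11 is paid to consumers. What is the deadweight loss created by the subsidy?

Deadweight loss = $165

Pre-subsidy: 1677 - 6p = -28 + 5p gives p* = 155, q* = 747.
With the rebate, buyers effectively pay pb = ps − 11, where ps is the price sellers receive.
Demand in terms of ps becomes qd = 1677 − 6(ps − 11) = 1743 - 6ps. Setting this equal to supply: 1743 - 6ps = -28 + 5ps, so ps = 161.
Buyers pay pb = 161 − 11 = 150; q' = -28 + 5·161 = 777.
The subsidy expands output by 777 − 747 = 30 past the efficient level; on those units the gap between marginal cost and willingness to pay runs from 0 up to 11.
DWL = ½ × 11 × 30 = 165.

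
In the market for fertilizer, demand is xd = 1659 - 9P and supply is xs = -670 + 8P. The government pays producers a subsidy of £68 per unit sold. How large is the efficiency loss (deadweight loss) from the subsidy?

Deadweight loss = £9792

Pre-subsidy: 1659 - 9P = -670 + 8P gives P* = 137, x* = 426.
With the subsidy, sellers receive Ps = Pb + 68 for each unit, where Pb is the price buyers pay.
Supply in terms of Pb becomes xs = -670 + 8(Pb + 68) = -126 + 8Pb. Setting this equal to demand: 1659 - 9Pb = -126 + 8Pb, so Pb = 105.
Sellers receive Ps = 105 + 68 = 173; x' = 1659 − 9·105 = 714.
The subsidy expands output by 714 − 426 = 288 past the efficient level; on those units the gap between marginal cost and willingness to pay runs from 0 up to 68.
DWL = ½ × 68 × 288 = 9792.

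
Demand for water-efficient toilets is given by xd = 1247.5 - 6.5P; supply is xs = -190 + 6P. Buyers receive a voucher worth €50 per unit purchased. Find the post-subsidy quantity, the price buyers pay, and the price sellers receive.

Pre-subsidy: 1247.5 - 6.5P = -190 + 6P gives P* = 115, x* = 500.
With the rebate, buyers effectively pay Pb = Ps − 50, where Ps is the price sellers receive.
Demand in terms of Ps becomes xd = 1247.5 − 6.5(Ps − 50) = 1572.5 - 6.5Ps. Setting this equal to supply: 1572.5 - 6.5Ps = -190 + 6Ps, so Ps = 141.
Buyers pay Pb = 141 − 50 = 91; x' = -190 + 6·141 = 656.

x' = 656; buyers pay €91; sellers receive €141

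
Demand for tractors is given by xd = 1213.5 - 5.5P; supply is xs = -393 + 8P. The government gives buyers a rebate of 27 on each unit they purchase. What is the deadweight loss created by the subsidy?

Deadweight loss = 1188

Pre-subsidy: 1213.5 - 5.5P = -393 + 8P gives P* = 119, x* = 559.
With the rebate, buyers effectively pay Pb = Ps − 27, where Ps is the price sellers receive.
Demand in terms of Ps becomes xd = 1213.5 − 5.5(Ps − 27) = 1362 - 5.5Ps. Setting this equal to supply: 1362 - 5.5Ps = -393 + 8Ps, so Ps = 130.
Buyers pay Pb = 130 − 27 = 103; x' = -393 + 8·130 = 647.
The subsidy expands output by 647 − 559 = 88 past the efficient level; on those units the gap between marginal cost and willingness to pay runs from 0 up to 27.
DWL = ½ × 27 × 88 = 1188.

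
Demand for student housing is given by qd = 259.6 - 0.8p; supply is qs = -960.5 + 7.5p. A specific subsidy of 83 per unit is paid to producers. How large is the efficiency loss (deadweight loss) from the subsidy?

Pre-subsidy: 259.6 - 0.8p = -960.5 + 7.5p gives p* = 147, q* = 142.
With the subsidy, sellers receive ps = pb + 83 for each unit, where pb is the price buyers pay.
Supply in terms of pb becomes qs = -960.5 + 7.5(pb + 83) = -338 + 7.5pb. Setting this equal to demand: 259.6 - 0.8pb = -338 + 7.5pb, so pb = 72.
Sellers receive ps = 72 + 83 = 155; q' = 259.6 − 0.8·72 = 202.
The subsidy expands output by 202 − 142 = 60 past the efficient level; on those units the gap between marginal cost and willingness to pay runs from 0 up to 83.
DWL = ½ × 83 × 60 = 2490.

Deadweight loss = 2490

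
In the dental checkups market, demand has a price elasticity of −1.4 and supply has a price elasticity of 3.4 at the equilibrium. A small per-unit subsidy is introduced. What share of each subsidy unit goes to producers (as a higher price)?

For a small subsidy around the equilibrium, the benefit split depends on the relative slopes, which at a point are proportional to the elasticities.
Buyer share = εs/(εs + |εd|) = 3.4/(3.4 + 1.4) = 17/24; seller share = |εd|/(εs + |εd|) = 7/24.
So producers capture 7/24 of the subsidy.

Producer share = 7/24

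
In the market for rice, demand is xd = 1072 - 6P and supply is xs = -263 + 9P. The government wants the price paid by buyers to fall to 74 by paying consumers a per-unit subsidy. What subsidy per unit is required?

Required subsidy s = 25 per unit

At a buyer price of 74, quantity demanded is 1072 − 6·74 = 628.
Sellers supply 628 only when they receive Ps with -263 + 9·Ps = 628, i.e. Ps = 99.
s = Ps − Pb = 99 − 74 = 25.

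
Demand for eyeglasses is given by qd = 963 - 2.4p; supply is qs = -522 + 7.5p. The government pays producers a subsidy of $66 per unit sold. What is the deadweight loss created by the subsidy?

Deadweight loss = $3960

Pre-subsidy: 963 - 2.4p = -522 + 7.5p gives p* = 150, q* = 603.
With the subsidy, sellers receive ps = pb + 66 for each unit, where pb is the price buyers pay.
Supply in terms of pb becomes qs = -522 + 7.5(pb + 66) = -27 + 7.5pb. Setting this equal to demand: 963 - 2.4pb = -27 + 7.5pb, so pb = 100.
Sellers receive ps = 100 + 66 = 166; q' = 963 − 2.4·100 = 723.
The subsidy expands output by 723 − 603 = 120 past the efficient level; on those units the gap between marginal cost and willingness to pay runs from 0 up to 66.
DWL = ½ × 66 × 120 = 3960.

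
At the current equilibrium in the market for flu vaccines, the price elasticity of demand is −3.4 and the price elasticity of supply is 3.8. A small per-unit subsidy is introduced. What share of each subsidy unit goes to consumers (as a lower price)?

Consumer share = 19/36

For a small subsidy around the equilibrium, the benefit split depends on the relative slopes, which at a point are proportional to the elasticities.
Buyer share = εs/(εs + |εd|) = 3.8/(3.8 + 3.4) = 19/36; seller share = |εd|/(εs + |εd|) = 17/36.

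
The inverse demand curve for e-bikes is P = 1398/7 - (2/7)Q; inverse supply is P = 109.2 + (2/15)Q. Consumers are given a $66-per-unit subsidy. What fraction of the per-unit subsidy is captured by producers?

Pre-subsidy: 1398/7 - (2/7)Q = 109.2 + (2/15)Q gives Q* = 216 and P* = 138.
With the rebate, buyers effectively pay Pb = Ps − 66, where Ps is the price sellers receive.
On the curves, Pb = 1398/7 - (2/7)Q and Ps = 109.2 + (2/15)Q; the wedge Ps − Pb = 66 gives 109.2 + (2/15)Q − (1398/7 - (2/7)Q) = 66, so Q' = 373.5.
Then Pb = 1398/7 − (2/7)·373.5 = 93 and Ps = 109.2 + (2/15)·373.5 = 159.
Buyers' price falls by P* − Pb = 138 − 93 = 45; sellers' price rises by Ps − P* = 159 − 138 = 21.
So producers capture 21/66 = 7/22 of each unit of subsidy.

Producer share = 7/22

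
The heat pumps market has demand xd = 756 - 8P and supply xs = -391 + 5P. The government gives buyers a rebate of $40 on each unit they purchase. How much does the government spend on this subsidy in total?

Government cost = 90080/13

Pre-subsidy: 756 - 8P = -391 + 5P gives P* = 1147/13, x* = 652/13.
With the rebate, buyers effectively pay Pb = Ps − 40, where Ps is the price sellers receive.
Demand in terms of Ps becomes xd = 756 − 8(Ps − 40) = 1076 - 8Ps. Setting this equal to supply: 1076 - 8Ps = -391 + 5Ps, so Ps = 1467/13.
Buyers pay Pb = 1467/13 − 40 = 947/13; x' = -391 + 5·(1467/13) = 2252/13.
Government outlay = subsidy × quantity = 40 × 2252/13 = 90080/13.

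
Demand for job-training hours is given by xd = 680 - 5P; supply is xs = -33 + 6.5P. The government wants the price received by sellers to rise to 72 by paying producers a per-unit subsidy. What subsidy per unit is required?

At a seller price of 72, quantity supplied is -33 + 6.5·72 = 435.
Buyers absorb 435 only when they pay Pb with 680 − 5·Pb = 435, i.e. Pb = 49.
s = Ps − Pb = 72 − 49 = 23.

Required subsidy s = 23 per unit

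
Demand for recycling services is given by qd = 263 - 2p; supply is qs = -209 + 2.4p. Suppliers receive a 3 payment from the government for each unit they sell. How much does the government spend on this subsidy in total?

Government cost = 1707/11

Pre-subsidy: 263 - 2p = -209 + 2.4p gives p* = 1180/11, q* = 533/11.
With the subsidy, sellers receive ps = pb + 3 for each unit, where pb is the price buyers pay.
Supply in terms of pb becomes qs = -209 + 2.4(pb + 3) = -201.8 + 2.4pb. Setting this equal to demand: 263 - 2pb = -201.8 + 2.4pb, so pb = 1162/11.
Sellers receive ps = 1162/11 + 3 = 1195/11; q' = 263 − 2·(1162/11) = 569/11.
Government outlay = subsidy × quantity = 3 × 569/11 = 1707/11.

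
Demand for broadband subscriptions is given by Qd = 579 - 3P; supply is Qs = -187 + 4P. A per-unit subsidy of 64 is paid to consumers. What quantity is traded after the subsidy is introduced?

Q' = 2523/7

Pre-subsidy: 579 - 3P = -187 + 4P gives P* = 766/7, Q* = 1755/7.
With the rebate, buyers effectively pay Pb = Ps − 64, where Ps is the price sellers receive.
Demand in terms of Ps becomes Qd = 579 − 3(Ps − 64) = 771 - 3Ps. Setting this equal to supply: 771 - 3Ps = -187 + 4Ps, so Ps = 958/7.
Buyers pay Pb = 958/7 − 64 = 510/7; Q' = -187 + 4·(958/7) = 2523/7.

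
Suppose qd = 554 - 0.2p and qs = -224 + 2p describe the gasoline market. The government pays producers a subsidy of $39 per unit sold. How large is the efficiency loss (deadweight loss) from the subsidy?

Deadweight loss = 1521/11

Pre-subsidy: 554 - 0.2p = -224 + 2p gives p* = 3890/11, q* = 5316/11.
With the subsidy, sellers receive ps = pb + 39 for each unit, where pb is the price buyers pay.
Supply in terms of pb becomes qs = -224 + 2(pb + 39) = -146 + 2pb. Setting this equal to demand: 554 - 0.2pb = -146 + 2pb, so pb = 3500/11.
Sellers receive ps = 3500/11 + 39 = 3929/11; q' = 554 − 0.2·(3500/11) = 5394/11.
The subsidy expands output by 5394/11 − 5316/11 = 78/11 past the efficient level; on those units the gap between marginal cost and willingness to pay runs from 0 up to 39.
DWL = ½ × 39 × 78/11 = 1521/11.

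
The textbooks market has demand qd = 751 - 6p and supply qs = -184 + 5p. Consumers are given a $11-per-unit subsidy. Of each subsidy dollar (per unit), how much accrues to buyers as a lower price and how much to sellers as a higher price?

Buyers gain $5 per unit; sellers gain $6 per unit

Pre-subsidy: 751 - 6p = -184 + 5p gives p* = 85, q* = 241.
With the rebate, buyers effectively pay pb = ps − 11, where ps is the price sellers receive.
Demand in terms of ps becomes qd = 751 − 6(ps − 11) = 817 - 6ps. Setting this equal to supply: 817 - 6ps = -184 + 5ps, so ps = 91.
Buyers pay pb = 91 − 11 = 80; q' = -184 + 5·91 = 271.
Buyers' price falls by p* − pb = 85 − 80 = 5; sellers' price rises by ps − p* = 91 − 85 = 6.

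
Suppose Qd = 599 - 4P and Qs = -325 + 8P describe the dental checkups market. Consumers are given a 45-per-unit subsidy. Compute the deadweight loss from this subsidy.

Pre-subsidy: 599 - 4P = -325 + 8P gives P* = 77, Q* = 291.
With the rebate, buyers effectively pay Pb = Ps − 45, where Ps is the price sellers receive.
Demand in terms of Ps becomes Qd = 599 − 4(Ps − 45) = 779 - 4Ps. Setting this equal to supply: 779 - 4Ps = -325 + 8Ps, so Ps = 92.
Buyers pay Pb = 92 − 45 = 47; Q' = -325 + 8·92 = 411.
The subsidy expands output by 411 − 291 = 120 past the efficient level; on those units the gap between marginal cost and willingness to pay runs from 0 up to 45.
DWL = ½ × 45 × 120 = 2700.

Deadweight loss = 2700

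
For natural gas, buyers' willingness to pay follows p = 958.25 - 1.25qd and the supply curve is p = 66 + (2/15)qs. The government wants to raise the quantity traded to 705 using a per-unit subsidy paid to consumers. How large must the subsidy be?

At q = 705, from the demand curve buyers pay pb = 958.25 − 1.25·705 = 77; from the supply curve sellers need ps = 66 + (2/15)·705 = 160.
The subsidy must fill the gap: s = ps − pb = 160 − 77 = 83.

Required subsidy s = 83 per unit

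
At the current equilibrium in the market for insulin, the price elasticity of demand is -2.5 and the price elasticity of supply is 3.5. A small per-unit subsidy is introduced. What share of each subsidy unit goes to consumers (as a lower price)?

For a small subsidy around the equilibrium, the benefit split depends on the relative slopes, which at a point are proportional to the elasticities.
Buyer share = εs/(εs + |εd|) = 3.5/(3.5 + 2.5) = 7/12; seller share = |εd|/(εs + |εd|) = 5/12.

Consumer share = 7/12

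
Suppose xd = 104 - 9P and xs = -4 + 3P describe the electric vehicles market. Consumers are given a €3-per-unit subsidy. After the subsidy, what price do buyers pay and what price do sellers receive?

Pre-subsidy: 104 - 9P = -4 + 3P gives P* = 9, x* = 23.
With the rebate, buyers effectively pay Pb = Ps − 3, where Ps is the price sellers receive.
Demand in terms of Ps becomes xd = 104 − 9(Ps − 3) = 131 - 9Ps. Setting this equal to supply: 131 - 9Ps = -4 + 3Ps, so Ps = 11.25.
Buyers pay Pb = 11.25 − 3 = 8.25; x' = -4 + 3·11.25 = 29.75.

Buyers pay €8.25; sellers receive €11.25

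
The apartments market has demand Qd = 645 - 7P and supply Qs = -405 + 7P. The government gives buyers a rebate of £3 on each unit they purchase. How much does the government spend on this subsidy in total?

Pre-subsidy: 645 - 7P = -405 + 7P gives P* = 75, Q* = 120.
With the rebate, buyers effectively pay Pb = Ps − 3, where Ps is the price sellers receive.
Demand in terms of Ps becomes Qd = 645 − 7(Ps − 3) = 666 - 7Ps. Setting this equal to supply: 666 - 7Ps = -405 + 7Ps, so Ps = 76.5.
Buyers pay Pb = 76.5 − 3 = 73.5; Q' = -405 + 7·76.5 = 130.5.
Government outlay = subsidy × quantity = 3 × 130.5 = 391.5.

Government cost = £391.5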